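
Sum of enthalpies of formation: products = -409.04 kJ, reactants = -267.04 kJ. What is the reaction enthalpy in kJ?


dH_rxn = sum(dH_f products) - sum(dH_f reactants)
dH_rxn = -409.04 - (-267.04)
dH_rxn = -142.0 kJ:

-142.00 kJ


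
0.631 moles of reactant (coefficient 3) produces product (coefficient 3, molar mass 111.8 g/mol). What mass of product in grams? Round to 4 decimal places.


Use the coefficient ratio to convert reactant moles to product moles, then multiply by the product's molar mass.
moles_P = moles_R * (coeff_P / coeff_R) = 0.631 * (3/3) = 0.631
mass_P = moles_P * M_P = 0.631 * 111.8
mass_P = 70.5458 g, rounded to 4 dp:

70.5458 g


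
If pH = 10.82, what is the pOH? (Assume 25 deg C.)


At 25 deg C, pH + pOH = 14.
pOH = 14 - pH = 14 - 10.82
pOH = 3.18:

3.18


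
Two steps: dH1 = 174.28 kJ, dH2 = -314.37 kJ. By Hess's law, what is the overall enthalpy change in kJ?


Hess's law: enthalpy is a state function, so add the step enthalpies.
dH_total = dH1 + dH2 = 174.28 + (-314.37)
dH_total = -140.09 kJ:

-140.09 kJ


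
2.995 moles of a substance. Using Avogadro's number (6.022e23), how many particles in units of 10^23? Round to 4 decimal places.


N = n * NA, then divide by 1e23 for the requested units.
N / 1e23 = n * 6.022
N / 1e23 = 2.995 * 6.022
N / 1e23 = 18.03589, rounded to 4 dp:

18.0359


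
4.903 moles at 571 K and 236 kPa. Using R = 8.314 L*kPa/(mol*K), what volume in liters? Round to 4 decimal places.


PV = nRT, solve for V = nRT / P.
nRT = 4.903 * 8.314 * 571 = 23275.9825
V = 23275.9825 / 236
V = 98.62704449 L, rounded to 4 dp:

98.6270 L


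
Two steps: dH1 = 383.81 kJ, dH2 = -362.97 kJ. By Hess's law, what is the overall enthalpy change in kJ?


Hess's law: enthalpy is a state function, so add the step enthalpies.
dH_total = dH1 + dH2 = 383.81 + (-362.97)
dH_total = 20.84 kJ:

20.84 kJ


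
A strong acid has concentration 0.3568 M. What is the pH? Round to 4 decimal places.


A strong acid dissociates completely, so [H+] equals the given concentration.
pH = -log10([H+]) = -log10(0.3568)
pH = 0.44757515, rounded to 4 dp:

0.4476


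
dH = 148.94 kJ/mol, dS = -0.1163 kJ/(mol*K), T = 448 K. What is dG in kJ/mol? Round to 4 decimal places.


Gibbs: dG = dH - T*dS (consistent units, dS already in kJ/(mol*K)).
T*dS = 448 * -0.1163 = -52.1024
dG = 148.94 - (-52.1024)
dG = 201.0424 kJ/mol, rounded to 4 dp:

201.0424 kJ/mol


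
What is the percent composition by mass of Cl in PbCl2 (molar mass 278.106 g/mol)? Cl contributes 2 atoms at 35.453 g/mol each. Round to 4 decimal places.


pct = 100 * (n_elem * M_elem) / M_total
mass_contribution = 2 * 35.453 = 70.906 g/mol
pct = 100 * 70.906 / 278.106
pct = 25.49603389 %, rounded to 4 dp:

25.4960 %


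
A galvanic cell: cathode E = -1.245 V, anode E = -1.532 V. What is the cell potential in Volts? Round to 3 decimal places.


Standard cell potential: E_cell = E_cathode - E_anode.
E_cell = -1.245 - (-1.532)
E_cell = 0.287 V, rounded to 3 dp:

0.287 V


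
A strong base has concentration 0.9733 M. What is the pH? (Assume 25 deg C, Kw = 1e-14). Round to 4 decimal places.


A strong base dissociates completely, so [OH-] equals the given concentration.
pOH = -log10([OH-]) = -log10(0.9733) = 0.011753
pH = 14 - pOH = 14 - 0.011753
pH = 13.988247, rounded to 4 dp:

13.9882


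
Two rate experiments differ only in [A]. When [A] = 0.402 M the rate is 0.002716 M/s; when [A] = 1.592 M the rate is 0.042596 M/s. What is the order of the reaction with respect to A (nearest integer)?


Rate is proportional to [A]^n, so rate2/rate1 = ([A]2/[A]1)^n. Take logs to solve for n.
rate2/rate1 = 0.042596 / 0.002716 = 15.6834
[A]2/[A]1 = 1.592 / 0.402 = 3.9602
n = ln(15.6834) / ln(3.9602) = 2.0
Nearest integer order:

2


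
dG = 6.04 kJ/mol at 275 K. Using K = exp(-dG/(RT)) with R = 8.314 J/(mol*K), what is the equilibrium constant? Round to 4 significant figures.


dG is in kJ/mol; multiply by 1000 to match R in J/(mol*K).
RT = 8.314 * 275 = 2286.35 J/mol
exponent = -dG*1000 / (RT) = -(6.04*1000) / 2286.35 = -2.64176526
K = exp(-2.64176526)
K = 0.071235409, rounded to 4 significant figures:

0.07124


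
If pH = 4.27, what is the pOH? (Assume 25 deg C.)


At 25 deg C, pH + pOH = 14.
pOH = 14 - pH = 14 - 4.27
pOH = 9.73:

9.73


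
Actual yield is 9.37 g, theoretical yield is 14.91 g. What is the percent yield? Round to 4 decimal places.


% yield = 100 * actual / theoretical
% yield = 100 * 9.37 / 14.91
% yield = 62.84372904 %, rounded to 4 dp:

62.8437 %


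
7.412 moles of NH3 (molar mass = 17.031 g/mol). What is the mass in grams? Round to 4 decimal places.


mass = n * M
mass = 7.412 * 17.031
mass = 126.233772 g, rounded to 4 dp:

126.2338 g


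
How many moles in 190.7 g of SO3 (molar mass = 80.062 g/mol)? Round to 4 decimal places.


n = mass / M
n = 190.7 / 80.062
n = 2.38190402 mol, rounded to 4 dp:

2.3819 mol


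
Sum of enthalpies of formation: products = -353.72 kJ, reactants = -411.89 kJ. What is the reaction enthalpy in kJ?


dH_rxn = sum(dH_f products) - sum(dH_f reactants)
dH_rxn = -353.72 - (-411.89)
dH_rxn = 58.17 kJ:

58.17 kJ


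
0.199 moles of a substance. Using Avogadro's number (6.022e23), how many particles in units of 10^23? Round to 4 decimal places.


N = n * NA, then divide by 1e23 for the requested units.
N / 1e23 = n * 6.022
N / 1e23 = 0.199 * 6.022
N / 1e23 = 1.198378, rounded to 4 dp:

1.1984


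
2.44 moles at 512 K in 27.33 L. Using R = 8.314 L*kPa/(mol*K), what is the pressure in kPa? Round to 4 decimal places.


PV = nRT, solve for P = nRT / V.
nRT = 2.44 * 8.314 * 512 = 10386.5139
P = 10386.5139 / 27.33
P = 380.04075741 kPa, rounded to 4 dp:

380.0408 kPa


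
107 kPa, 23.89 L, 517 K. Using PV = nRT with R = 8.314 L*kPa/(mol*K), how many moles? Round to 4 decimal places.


PV = nRT, solve for n = PV / (RT).
PV = 107 * 23.89 = 2556.23
RT = 8.314 * 517 = 4298.338
n = 2556.23 / 4298.338
n = 0.59470195 mol, rounded to 4 dp:

0.5947 mol


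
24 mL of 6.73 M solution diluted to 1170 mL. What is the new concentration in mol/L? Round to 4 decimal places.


Dilution: M1*V1 = M2*V2, solve for M2.
M2 = M1*V1 / V2
M2 = 6.73 * 24 / 1170
M2 = 161.52 / 1170
M2 = 0.13805128 mol/L, rounded to 4 dp:

0.1381 mol/L


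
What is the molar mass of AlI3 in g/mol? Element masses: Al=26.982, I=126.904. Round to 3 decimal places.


M = sum(count * atomic_mass) over atoms.
M = 1*26.982 + 3*126.904
M = 26.982 + 380.712
M = 407.694 g/mol, rounded to 3 dp:

407.694 g/mol


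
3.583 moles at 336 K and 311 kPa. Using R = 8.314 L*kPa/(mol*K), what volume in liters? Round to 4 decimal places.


PV = nRT, solve for V = nRT / P.
nRT = 3.583 * 8.314 * 336 = 10009.1248
V = 10009.1248 / 311
V = 32.18368103 L, rounded to 4 dp:

32.1837 L


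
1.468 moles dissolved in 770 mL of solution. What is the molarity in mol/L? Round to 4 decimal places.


Convert volume to liters: V_L = V_mL / 1000.
V_L = 770 / 1000 = 0.77 L
M = n / V_L = 1.468 / 0.77
M = 1.90649351 mol/L, rounded to 4 dp:

1.9065 mol/L


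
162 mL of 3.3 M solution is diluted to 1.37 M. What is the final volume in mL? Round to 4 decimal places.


Dilution: M1*V1 = M2*V2, solve for V2.
V2 = M1*V1 / M2
V2 = 3.3 * 162 / 1.37
V2 = 534.6 / 1.37
V2 = 390.2189781 mL, rounded to 4 dp:

390.2190 mL


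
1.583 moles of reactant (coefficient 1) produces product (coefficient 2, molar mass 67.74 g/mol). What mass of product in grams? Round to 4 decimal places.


Use the coefficient ratio to convert reactant moles to product moles, then multiply by the product's molar mass.
moles_P = moles_R * (coeff_P / coeff_R) = 1.583 * (2/1) = 3.166
mass_P = moles_P * M_P = 3.166 * 67.74
mass_P = 214.46484 g, rounded to 4 dp:

214.4648 g


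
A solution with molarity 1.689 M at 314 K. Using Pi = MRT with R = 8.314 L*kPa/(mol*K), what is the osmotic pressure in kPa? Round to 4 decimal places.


Osmotic pressure (van't Hoff): Pi = M*R*T.
RT = 8.314 * 314 = 2610.596
Pi = 1.689 * 2610.596
Pi = 4409.296644 kPa, rounded to 4 dp:

4409.2966 kPa


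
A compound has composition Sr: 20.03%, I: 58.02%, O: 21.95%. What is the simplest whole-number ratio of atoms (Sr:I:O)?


Assume 100 g of compound, divide each mass% by atomic mass to get moles, then normalize by the smallest to get a raw atom ratio.
Moles per 100 g: Sr: 20.03/87.62 = 0.2286, I: 58.02/126.904 = 0.4572, O: 21.95/15.999 = 1.372
Raw ratio (divide by min = 0.2286): Sr: 1.0, I: 2.0, O: 6.002
Multiply by 1 to clear fractions: Sr: 1.0 ~= 1, I: 2.0 ~= 2, O: 6.002 ~= 6
Reduce by GCD to get the simplest whole-number ratio:

1:2:6


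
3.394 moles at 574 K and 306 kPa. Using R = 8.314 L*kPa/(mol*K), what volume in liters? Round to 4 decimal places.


PV = nRT, solve for V = nRT / P.
nRT = 3.394 * 8.314 * 574 = 16196.969
V = 16196.969 / 306
V = 52.93127124 L, rounded to 4 dp:

52.9313 L


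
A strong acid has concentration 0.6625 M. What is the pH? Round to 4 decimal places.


A strong acid dissociates completely, so [H+] equals the given concentration.
pH = -log10([H+]) = -log10(0.6625)
pH = 0.17881412, rounded to 4 dp:

0.1788


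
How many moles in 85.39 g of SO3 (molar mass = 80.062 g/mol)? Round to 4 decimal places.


n = mass / M
n = 85.39 / 80.062
n = 1.06654842 mol, rounded to 4 dp:

1.0665 mol


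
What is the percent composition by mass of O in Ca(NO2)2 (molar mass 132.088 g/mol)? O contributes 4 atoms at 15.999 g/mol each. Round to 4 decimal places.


pct = 100 * (n_elem * M_elem) / M_total
mass_contribution = 4 * 15.999 = 63.996 g/mol
pct = 100 * 63.996 / 132.088
pct = 48.4495185 %, rounded to 4 dp:

48.4495 %


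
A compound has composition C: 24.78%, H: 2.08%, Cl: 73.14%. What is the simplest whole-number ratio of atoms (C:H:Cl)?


Assume 100 g of compound, divide each mass% by atomic mass to get moles, then normalize by the smallest to get a raw atom ratio.
Moles per 100 g: C: 24.78/12.011 = 2.0631, H: 2.08/1.008 = 2.0635, Cl: 73.14/35.453 = 2.063
Raw ratio (divide by min = 2.063): C: 1.0, H: 1.0, Cl: 1.0
Multiply by 1 to clear fractions: C: 1.0 ~= 1, H: 1.0 ~= 1, Cl: 1.0 ~= 1
Reduce by GCD to get the simplest whole-number ratio:

1:1:1


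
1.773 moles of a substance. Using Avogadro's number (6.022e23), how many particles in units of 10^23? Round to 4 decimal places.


N = n * NA, then divide by 1e23 for the requested units.
N / 1e23 = n * 6.022
N / 1e23 = 1.773 * 6.022
N / 1e23 = 10.677006, rounded to 4 dp:

10.6770


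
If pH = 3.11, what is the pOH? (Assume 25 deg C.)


At 25 deg C, pH + pOH = 14.
pOH = 14 - pH = 14 - 3.11
pOH = 10.89:

10.89


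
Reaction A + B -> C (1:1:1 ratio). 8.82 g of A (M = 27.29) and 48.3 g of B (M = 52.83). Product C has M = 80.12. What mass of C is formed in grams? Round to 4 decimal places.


Find moles of each reactant; the smaller value is the limiting reagent in a 1:1:1 reaction, so moles_C equals moles of the limiter.
n_A = mass_A / M_A = 8.82 / 27.29 = 0.323195 mol
n_B = mass_B / M_B = 48.3 / 52.83 = 0.914253 mol
Limiting reagent: A (smaller), n_limiting = 0.323195 mol
mass_C = n_limiting * M_C = 0.323195 * 80.12
mass_C = 25.8943834 g, rounded to 4 dp:

25.8944 g


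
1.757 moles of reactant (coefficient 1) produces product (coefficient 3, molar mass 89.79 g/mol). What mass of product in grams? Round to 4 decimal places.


Use the coefficient ratio to convert reactant moles to product moles, then multiply by the product's molar mass.
moles_P = moles_R * (coeff_P / coeff_R) = 1.757 * (3/1) = 5.271
mass_P = moles_P * M_P = 5.271 * 89.79
mass_P = 473.28309 g, rounded to 4 dp:

473.2831 g


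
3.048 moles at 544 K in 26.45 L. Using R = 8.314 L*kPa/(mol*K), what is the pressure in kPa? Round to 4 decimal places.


PV = nRT, solve for P = nRT / V.
nRT = 3.048 * 8.314 * 544 = 13785.5432
P = 13785.5432 / 26.45
P = 521.19255955 kPa, rounded to 4 dp:

521.1926 kPa


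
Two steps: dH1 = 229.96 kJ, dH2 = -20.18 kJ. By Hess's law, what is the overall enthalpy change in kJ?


Hess's law: enthalpy is a state function, so add the step enthalpies.
dH_total = dH1 + dH2 = 229.96 + (-20.18)
dH_total = 209.78 kJ:

209.78 kJ


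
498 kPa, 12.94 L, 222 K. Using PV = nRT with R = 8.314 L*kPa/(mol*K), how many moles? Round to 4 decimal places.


PV = nRT, solve for n = PV / (RT).
PV = 498 * 12.94 = 6444.12
RT = 8.314 * 222 = 1845.708
n = 6444.12 / 1845.708
n = 3.49140818 mol, rounded to 4 dp:

3.4914 mol


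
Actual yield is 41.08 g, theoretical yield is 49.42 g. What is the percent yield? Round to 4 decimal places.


% yield = 100 * actual / theoretical
% yield = 100 * 41.08 / 49.42
% yield = 83.1242412 %, rounded to 4 dp:

83.1242 %


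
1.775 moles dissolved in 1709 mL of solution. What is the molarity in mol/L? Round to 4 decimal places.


Convert volume to liters: V_L = V_mL / 1000.
V_L = 1709 / 1000 = 1.709 L
M = n / V_L = 1.775 / 1.709
M = 1.03861908 mol/L, rounded to 4 dp:

1.0386 mol/L


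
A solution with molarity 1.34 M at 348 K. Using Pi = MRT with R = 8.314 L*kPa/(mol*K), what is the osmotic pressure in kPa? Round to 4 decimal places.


Osmotic pressure (van't Hoff): Pi = M*R*T.
RT = 8.314 * 348 = 2893.272
Pi = 1.34 * 2893.272
Pi = 3876.98448 kPa, rounded to 4 dp:

3876.9845 kPa


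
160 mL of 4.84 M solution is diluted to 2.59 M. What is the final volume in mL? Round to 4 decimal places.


Dilution: M1*V1 = M2*V2, solve for V2.
V2 = M1*V1 / M2
V2 = 4.84 * 160 / 2.59
V2 = 774.4 / 2.59
V2 = 298.996139 mL, rounded to 4 dp:

298.9961 mL


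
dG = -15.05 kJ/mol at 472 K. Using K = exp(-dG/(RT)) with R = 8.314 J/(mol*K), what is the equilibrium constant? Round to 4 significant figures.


dG is in kJ/mol; multiply by 1000 to match R in J/(mol*K).
RT = 8.314 * 472 = 3924.208 J/mol
exponent = -dG*1000 / (RT) = -(-15.05*1000) / 3924.208 = 3.83516878
K = exp(3.83516878)
K = 46.301242, rounded to 4 significant figures:

46.30


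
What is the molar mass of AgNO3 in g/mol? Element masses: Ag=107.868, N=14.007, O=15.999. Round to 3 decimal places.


M = sum(count * atomic_mass) over atoms.
M = 1*107.868 + 1*14.007 + 3*15.999
M = 107.868 + 14.007 + 47.997
M = 169.872 g/mol, rounded to 3 dp:

169.872 g/mol


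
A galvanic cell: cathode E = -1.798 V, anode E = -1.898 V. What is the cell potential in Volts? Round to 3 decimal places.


Standard cell potential: E_cell = E_cathode - E_anode.
E_cell = -1.798 - (-1.898)
E_cell = 0.1 V, rounded to 3 dp:

0.100 V


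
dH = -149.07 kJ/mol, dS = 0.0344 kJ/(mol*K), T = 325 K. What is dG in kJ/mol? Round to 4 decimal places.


Gibbs: dG = dH - T*dS (consistent units, dS already in kJ/(mol*K)).
T*dS = 325 * 0.0344 = 11.18
dG = -149.07 - (11.18)
dG = -160.25 kJ/mol, rounded to 4 dp:

-160.2500 kJ/mol


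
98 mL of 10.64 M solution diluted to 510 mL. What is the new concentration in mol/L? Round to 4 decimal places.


Dilution: M1*V1 = M2*V2, solve for M2.
M2 = M1*V1 / V2
M2 = 10.64 * 98 / 510
M2 = 1042.72 / 510
M2 = 2.04454902 mol/L, rounded to 4 dp:

2.0445 mol/L


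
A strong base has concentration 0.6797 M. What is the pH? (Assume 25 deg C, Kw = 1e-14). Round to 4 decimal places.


A strong base dissociates completely, so [OH-] equals the given concentration.
pOH = -log10([OH-]) = -log10(0.6797) = 0.167683
pH = 14 - pOH = 14 - 0.167683
pH = 13.832317, rounded to 4 dp:

13.8323


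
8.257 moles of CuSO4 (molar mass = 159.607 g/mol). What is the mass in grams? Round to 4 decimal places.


mass = n * M
mass = 8.257 * 159.607
mass = 1317.874999 g, rounded to 4 dp:

1317.8750 g


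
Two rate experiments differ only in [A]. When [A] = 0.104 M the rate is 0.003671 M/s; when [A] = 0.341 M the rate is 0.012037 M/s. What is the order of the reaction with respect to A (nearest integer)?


Rate is proportional to [A]^n, so rate2/rate1 = ([A]2/[A]1)^n. Take logs to solve for n.
rate2/rate1 = 0.012037 / 0.003671 = 3.2789
[A]2/[A]1 = 0.341 / 0.104 = 3.2788
n = ln(3.2789) / ln(3.2788) = 1.0
Nearest integer order:

1


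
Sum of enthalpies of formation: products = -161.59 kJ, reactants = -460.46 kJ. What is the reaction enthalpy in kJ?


dH_rxn = sum(dH_f products) - sum(dH_f reactants)
dH_rxn = -161.59 - (-460.46)
dH_rxn = 298.87 kJ:

298.87 kJ


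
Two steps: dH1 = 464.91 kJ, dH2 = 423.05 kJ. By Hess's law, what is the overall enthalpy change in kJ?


Hess's law: enthalpy is a state function, so add the step enthalpies.
dH_total = dH1 + dH2 = 464.91 + (423.05)
dH_total = 887.96 kJ:

887.96 kJ


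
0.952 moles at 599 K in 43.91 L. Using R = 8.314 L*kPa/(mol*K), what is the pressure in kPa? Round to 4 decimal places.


PV = nRT, solve for P = nRT / V.
nRT = 0.952 * 8.314 * 599 = 4741.0419
P = 4741.0419 / 43.91
P = 107.97180369 kPa, rounded to 4 dp:

107.9718 kPa


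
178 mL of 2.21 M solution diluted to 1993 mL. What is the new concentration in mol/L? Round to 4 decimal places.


Dilution: M1*V1 = M2*V2, solve for M2.
M2 = M1*V1 / V2
M2 = 2.21 * 178 / 1993
M2 = 393.38 / 1993
M2 = 0.19738083 mol/L, rounded to 4 dp:

0.1974 mol/L


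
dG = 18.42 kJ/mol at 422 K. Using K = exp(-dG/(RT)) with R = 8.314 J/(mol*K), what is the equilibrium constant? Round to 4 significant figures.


dG is in kJ/mol; multiply by 1000 to match R in J/(mol*K).
RT = 8.314 * 422 = 3508.508 J/mol
exponent = -dG*1000 / (RT) = -(18.42*1000) / 3508.508 = -5.25009491
K = exp(-5.25009491)
K = 0.0052470204, rounded to 4 significant figures:

0.005247


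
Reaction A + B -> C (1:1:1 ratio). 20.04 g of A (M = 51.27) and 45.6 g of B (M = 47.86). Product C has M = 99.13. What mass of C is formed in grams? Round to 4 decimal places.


Find moles of each reactant; the smaller value is the limiting reagent in a 1:1:1 reaction, so moles_C equals moles of the limiter.
n_A = mass_A / M_A = 20.04 / 51.27 = 0.390872 mol
n_B = mass_B / M_B = 45.6 / 47.86 = 0.952779 mol
Limiting reagent: A (smaller), n_limiting = 0.390872 mol
mass_C = n_limiting * M_C = 0.390872 * 99.13
mass_C = 38.74714136 g, rounded to 4 dp:

38.7471 g


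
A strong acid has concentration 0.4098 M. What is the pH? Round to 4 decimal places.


A strong acid dissociates completely, so [H+] equals the given concentration.
pH = -log10([H+]) = -log10(0.4098)
pH = 0.38742805, rounded to 4 dp:

0.3874


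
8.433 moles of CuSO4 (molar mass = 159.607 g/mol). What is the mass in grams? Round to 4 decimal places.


mass = n * M
mass = 8.433 * 159.607
mass = 1345.965831 g, rounded to 4 dp:

1345.9658 g


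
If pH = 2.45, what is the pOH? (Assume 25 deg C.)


At 25 deg C, pH + pOH = 14.
pOH = 14 - pH = 14 - 2.45
pOH = 11.55:

11.55


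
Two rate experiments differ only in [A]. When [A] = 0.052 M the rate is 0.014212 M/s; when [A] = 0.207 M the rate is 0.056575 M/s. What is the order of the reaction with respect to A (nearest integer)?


Rate is proportional to [A]^n, so rate2/rate1 = ([A]2/[A]1)^n. Take logs to solve for n.
rate2/rate1 = 0.056575 / 0.014212 = 3.9808
[A]2/[A]1 = 0.207 / 0.052 = 3.9808
n = ln(3.9808) / ln(3.9808) = 1.0
Nearest integer order:

1


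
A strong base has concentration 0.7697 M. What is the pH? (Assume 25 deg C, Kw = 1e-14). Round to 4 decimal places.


A strong base dissociates completely, so [OH-] equals the given concentration.
pOH = -log10([OH-]) = -log10(0.7697) = 0.113679
pH = 14 - pOH = 14 - 0.113679
pH = 13.886321, rounded to 4 dp:

13.8863


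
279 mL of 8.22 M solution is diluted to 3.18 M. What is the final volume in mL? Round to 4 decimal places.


Dilution: M1*V1 = M2*V2, solve for V2.
V2 = M1*V1 / M2
V2 = 8.22 * 279 / 3.18
V2 = 2293.38 / 3.18
V2 = 721.18867925 mL, rounded to 4 dp:

721.1887 mL


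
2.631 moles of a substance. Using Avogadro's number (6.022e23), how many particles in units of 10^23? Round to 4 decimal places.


N = n * NA, then divide by 1e23 for the requested units.
N / 1e23 = n * 6.022
N / 1e23 = 2.631 * 6.022
N / 1e23 = 15.843882, rounded to 4 dp:

15.8439


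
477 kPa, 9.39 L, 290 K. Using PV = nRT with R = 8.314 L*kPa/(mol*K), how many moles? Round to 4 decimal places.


PV = nRT, solve for n = PV / (RT).
PV = 477 * 9.39 = 4479.03
RT = 8.314 * 290 = 2411.06
n = 4479.03 / 2411.06
n = 1.85770159 mol, rounded to 4 dp:

1.8577 mol


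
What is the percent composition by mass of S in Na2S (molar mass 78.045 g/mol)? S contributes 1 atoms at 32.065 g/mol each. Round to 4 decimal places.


pct = 100 * (n_elem * M_elem) / M_total
mass_contribution = 1 * 32.065 = 32.065 g/mol
pct = 100 * 32.065 / 78.045
pct = 41.08527132 %, rounded to 4 dp:

41.0853 %


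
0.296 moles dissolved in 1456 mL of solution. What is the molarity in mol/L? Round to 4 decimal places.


Convert volume to liters: V_L = V_mL / 1000.
V_L = 1456 / 1000 = 1.456 L
M = n / V_L = 0.296 / 1.456
M = 0.2032967 mol/L, rounded to 4 dp:

0.2033 mol/L


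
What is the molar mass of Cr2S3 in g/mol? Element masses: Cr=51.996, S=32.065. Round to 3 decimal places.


M = sum(count * atomic_mass) over atoms.
M = 2*51.996 + 3*32.065
M = 103.992 + 96.195
M = 200.187 g/mol, rounded to 3 dp:

200.187 g/mol


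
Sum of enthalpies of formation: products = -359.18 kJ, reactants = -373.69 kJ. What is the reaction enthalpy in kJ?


dH_rxn = sum(dH_f products) - sum(dH_f reactants)
dH_rxn = -359.18 - (-373.69)
dH_rxn = 14.51 kJ:

14.51 kJ


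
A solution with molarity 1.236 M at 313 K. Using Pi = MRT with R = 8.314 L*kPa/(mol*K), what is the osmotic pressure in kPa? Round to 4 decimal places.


Osmotic pressure (van't Hoff): Pi = M*R*T.
RT = 8.314 * 313 = 2602.282
Pi = 1.236 * 2602.282
Pi = 3216.420552 kPa, rounded to 4 dp:

3216.4206 kPa


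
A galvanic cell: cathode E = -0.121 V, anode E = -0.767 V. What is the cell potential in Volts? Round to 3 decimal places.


Standard cell potential: E_cell = E_cathode - E_anode.
E_cell = -0.121 - (-0.767)
E_cell = 0.646 V, rounded to 3 dp:

0.646 V


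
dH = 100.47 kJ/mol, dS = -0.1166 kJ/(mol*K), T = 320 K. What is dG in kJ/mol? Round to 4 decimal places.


Gibbs: dG = dH - T*dS (consistent units, dS already in kJ/(mol*K)).
T*dS = 320 * -0.1166 = -37.312
dG = 100.47 - (-37.312)
dG = 137.782 kJ/mol, rounded to 4 dp:

137.7820 kJ/mol


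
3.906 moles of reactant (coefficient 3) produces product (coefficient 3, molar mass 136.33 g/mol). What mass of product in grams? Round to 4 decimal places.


Use the coefficient ratio to convert reactant moles to product moles, then multiply by the product's molar mass.
moles_P = moles_R * (coeff_P / coeff_R) = 3.906 * (3/3) = 3.906
mass_P = moles_P * M_P = 3.906 * 136.33
mass_P = 532.50498 g, rounded to 4 dp:

532.5050 g


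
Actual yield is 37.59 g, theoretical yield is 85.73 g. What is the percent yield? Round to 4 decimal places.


% yield = 100 * actual / theoretical
% yield = 100 * 37.59 / 85.73
% yield = 43.84696139 %, rounded to 4 dp:

43.8470 %


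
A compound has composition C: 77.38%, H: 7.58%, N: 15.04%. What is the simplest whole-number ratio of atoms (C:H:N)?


Assume 100 g of compound, divide each mass% by atomic mass to get moles, then normalize by the smallest to get a raw atom ratio.
Moles per 100 g: C: 77.38/12.011 = 6.4424, H: 7.58/1.008 = 7.5198, N: 15.04/14.007 = 1.0737
Raw ratio (divide by min = 1.0737): C: 6.0, H: 7.003, N: 1.0
Multiply by 1 to clear fractions: C: 6.0 ~= 6, H: 7.003 ~= 7, N: 1.0 ~= 1
Reduce by GCD to get the simplest whole-number ratio:

6:7:1


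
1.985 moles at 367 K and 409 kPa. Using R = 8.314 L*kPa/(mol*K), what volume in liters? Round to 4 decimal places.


PV = nRT, solve for V = nRT / P.
nRT = 1.985 * 8.314 * 367 = 6056.7074
V = 6056.7074 / 409
V = 14.80857555 L, rounded to 4 dp:

14.8086 L


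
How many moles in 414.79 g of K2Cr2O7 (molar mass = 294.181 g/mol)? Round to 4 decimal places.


n = mass / M
n = 414.79 / 294.181
n = 1.40998229 mol, rounded to 4 dp:

1.4100 mol


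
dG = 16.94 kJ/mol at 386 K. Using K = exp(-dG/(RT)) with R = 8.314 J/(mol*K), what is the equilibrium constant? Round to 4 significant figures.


dG is in kJ/mol; multiply by 1000 to match R in J/(mol*K).
RT = 8.314 * 386 = 3209.204 J/mol
exponent = -dG*1000 / (RT) = -(16.94*1000) / 3209.204 = -5.27856752
K = exp(-5.27856752)
K = 0.0050997308, rounded to 4 significant figures:

0.005100


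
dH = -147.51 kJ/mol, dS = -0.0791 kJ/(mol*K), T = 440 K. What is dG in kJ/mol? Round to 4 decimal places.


Gibbs: dG = dH - T*dS (consistent units, dS already in kJ/(mol*K)).
T*dS = 440 * -0.0791 = -34.804
dG = -147.51 - (-34.804)
dG = -112.706 kJ/mol, rounded to 4 dp:

-112.7060 kJ/mol


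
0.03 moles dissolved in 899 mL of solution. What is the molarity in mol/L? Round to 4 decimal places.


Convert volume to liters: V_L = V_mL / 1000.
V_L = 899 / 1000 = 0.899 L
M = n / V_L = 0.03 / 0.899
M = 0.03337041 mol/L, rounded to 4 dp:

0.0334 mol/L


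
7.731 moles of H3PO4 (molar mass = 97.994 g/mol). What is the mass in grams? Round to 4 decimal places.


mass = n * M
mass = 7.731 * 97.994
mass = 757.591614 g, rounded to 4 dp:

757.5916 g


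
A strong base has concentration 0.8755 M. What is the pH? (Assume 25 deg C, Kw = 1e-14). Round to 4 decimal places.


A strong base dissociates completely, so [OH-] equals the given concentration.
pOH = -log10([OH-]) = -log10(0.8755) = 0.057744
pH = 14 - pOH = 14 - 0.057744
pH = 13.942256, rounded to 4 dp:

13.9423


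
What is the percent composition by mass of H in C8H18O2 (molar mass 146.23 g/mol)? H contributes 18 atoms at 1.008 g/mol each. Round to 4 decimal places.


pct = 100 * (n_elem * M_elem) / M_total
mass_contribution = 18 * 1.008 = 18.144 g/mol
pct = 100 * 18.144 / 146.23
pct = 12.40785065 %, rounded to 4 dp:

12.4079 %


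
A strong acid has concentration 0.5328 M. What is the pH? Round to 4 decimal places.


A strong acid dissociates completely, so [H+] equals the given concentration.
pH = -log10([H+]) = -log10(0.5328)
pH = 0.27343578, rounded to 4 dp:

0.2734


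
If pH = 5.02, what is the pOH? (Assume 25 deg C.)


At 25 deg C, pH + pOH = 14.
pOH = 14 - pH = 14 - 5.02
pOH = 8.98:

8.98


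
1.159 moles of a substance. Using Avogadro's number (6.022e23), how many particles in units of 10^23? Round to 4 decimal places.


N = n * NA, then divide by 1e23 for the requested units.
N / 1e23 = n * 6.022
N / 1e23 = 1.159 * 6.022
N / 1e23 = 6.979498, rounded to 4 dp:

6.9795


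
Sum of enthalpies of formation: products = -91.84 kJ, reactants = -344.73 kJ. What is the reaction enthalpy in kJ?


dH_rxn = sum(dH_f products) - sum(dH_f reactants)
dH_rxn = -91.84 - (-344.73)
dH_rxn = 252.89 kJ:

252.89 kJ


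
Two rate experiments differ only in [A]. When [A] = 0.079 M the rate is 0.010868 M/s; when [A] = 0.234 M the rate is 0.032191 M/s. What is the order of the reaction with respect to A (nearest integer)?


Rate is proportional to [A]^n, so rate2/rate1 = ([A]2/[A]1)^n. Take logs to solve for n.
rate2/rate1 = 0.032191 / 0.010868 = 2.962
[A]2/[A]1 = 0.234 / 0.079 = 2.962
n = ln(2.962) / ln(2.962) = 1.0
Nearest integer order:

1


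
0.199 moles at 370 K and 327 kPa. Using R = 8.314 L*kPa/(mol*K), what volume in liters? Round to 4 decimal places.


PV = nRT, solve for V = nRT / P.
nRT = 0.199 * 8.314 * 370 = 612.1598
V = 612.1598 / 327
V = 1.87204832 L, rounded to 4 dp:

1.8720 L


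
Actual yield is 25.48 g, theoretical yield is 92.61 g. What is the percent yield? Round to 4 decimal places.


% yield = 100 * actual / theoretical
% yield = 100 * 25.48 / 92.61
% yield = 27.51322751 %, rounded to 4 dp:

27.5132 %


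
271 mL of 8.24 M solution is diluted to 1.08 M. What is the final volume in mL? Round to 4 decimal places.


Dilution: M1*V1 = M2*V2, solve for V2.
V2 = M1*V1 / M2
V2 = 8.24 * 271 / 1.08
V2 = 2233.04 / 1.08
V2 = 2067.62962963 mL, rounded to 4 dp:

2067.6296 mL


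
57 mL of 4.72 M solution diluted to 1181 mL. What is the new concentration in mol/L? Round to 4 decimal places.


Dilution: M1*V1 = M2*V2, solve for M2.
M2 = M1*V1 / V2
M2 = 4.72 * 57 / 1181
M2 = 269.04 / 1181
M2 = 0.22780694 mol/L, rounded to 4 dp:

0.2278 mol/L


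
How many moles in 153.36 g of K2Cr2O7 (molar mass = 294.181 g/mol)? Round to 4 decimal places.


n = mass / M
n = 153.36 / 294.181
n = 0.52131171 mol, rounded to 4 dp:

0.5213 mol


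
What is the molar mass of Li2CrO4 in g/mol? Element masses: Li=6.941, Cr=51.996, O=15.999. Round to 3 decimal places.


M = sum(count * atomic_mass) over atoms.
M = 2*6.941 + 1*51.996 + 4*15.999
M = 13.882 + 51.996 + 63.996
M = 129.874 g/mol, rounded to 3 dp:

129.874 g/mol


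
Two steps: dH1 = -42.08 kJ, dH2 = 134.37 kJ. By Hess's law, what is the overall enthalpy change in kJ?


Hess's law: enthalpy is a state function, so add the step enthalpies.
dH_total = dH1 + dH2 = -42.08 + (134.37)
dH_total = 92.29 kJ:

92.29 kJ


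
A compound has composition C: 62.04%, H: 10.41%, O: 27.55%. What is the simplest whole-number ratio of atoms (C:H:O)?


Assume 100 g of compound, divide each mass% by atomic mass to get moles, then normalize by the smallest to get a raw atom ratio.
Moles per 100 g: C: 62.04/12.011 = 5.1653, H: 10.41/1.008 = 10.3274, O: 27.55/15.999 = 1.722
Raw ratio (divide by min = 1.722): C: 3.0, H: 5.997, O: 1.0
Multiply by 1 to clear fractions: C: 3.0 ~= 3, H: 5.997 ~= 6, O: 1.0 ~= 1
Reduce by GCD to get the simplest whole-number ratio:

3:6:1


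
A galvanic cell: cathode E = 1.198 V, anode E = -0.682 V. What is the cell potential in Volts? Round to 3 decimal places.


Standard cell potential: E_cell = E_cathode - E_anode.
E_cell = 1.198 - (-0.682)
E_cell = 1.88 V, rounded to 3 dp:

1.880 V


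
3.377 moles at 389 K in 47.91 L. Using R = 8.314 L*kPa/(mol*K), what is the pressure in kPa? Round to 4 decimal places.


PV = nRT, solve for P = nRT / V.
nRT = 3.377 * 8.314 * 389 = 10921.711
P = 10921.711 / 47.91
P = 227.9630766 kPa, rounded to 4 dp:

227.9631 kPa


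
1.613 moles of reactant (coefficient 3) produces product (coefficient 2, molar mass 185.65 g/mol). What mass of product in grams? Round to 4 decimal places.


Use the coefficient ratio to convert reactant moles to product moles, then multiply by the product's molar mass.
moles_P = moles_R * (coeff_P / coeff_R) = 1.613 * (2/3) = 1.075333
mass_P = moles_P * M_P = 1.075333 * 185.65
mass_P = 199.63557145 g, rounded to 4 dp:

199.6356 g


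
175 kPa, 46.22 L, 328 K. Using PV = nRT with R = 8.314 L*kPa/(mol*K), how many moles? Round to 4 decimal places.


PV = nRT, solve for n = PV / (RT).
PV = 175 * 46.22 = 8088.5
RT = 8.314 * 328 = 2726.992
n = 8088.5 / 2726.992
n = 2.96608864 mol, rounded to 4 dp:

2.9661 mol


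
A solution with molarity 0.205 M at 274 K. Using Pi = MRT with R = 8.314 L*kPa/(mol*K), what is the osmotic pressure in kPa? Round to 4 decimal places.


Osmotic pressure (van't Hoff): Pi = M*R*T.
RT = 8.314 * 274 = 2278.036
Pi = 0.205 * 2278.036
Pi = 466.99738 kPa, rounded to 4 dp:

466.9974 kPa


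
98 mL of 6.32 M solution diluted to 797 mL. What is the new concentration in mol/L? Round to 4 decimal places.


Dilution: M1*V1 = M2*V2, solve for M2.
M2 = M1*V1 / V2
M2 = 6.32 * 98 / 797
M2 = 619.36 / 797
M2 = 0.77711418 mol/L, rounded to 4 dp:

0.7771 mol/L


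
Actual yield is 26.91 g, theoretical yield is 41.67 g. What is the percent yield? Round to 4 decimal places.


% yield = 100 * actual / theoretical
% yield = 100 * 26.91 / 41.67
% yield = 64.57883369 %, rounded to 4 dp:

64.5788 %


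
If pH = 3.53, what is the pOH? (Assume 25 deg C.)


At 25 deg C, pH + pOH = 14.
pOH = 14 - pH = 14 - 3.53
pOH = 10.47:

10.47


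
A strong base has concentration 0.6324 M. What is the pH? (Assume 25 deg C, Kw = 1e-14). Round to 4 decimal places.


A strong base dissociates completely, so [OH-] equals the given concentration.
pOH = -log10([OH-]) = -log10(0.6324) = 0.199008
pH = 14 - pOH = 14 - 0.199008
pH = 13.800992, rounded to 4 dp:

13.8010


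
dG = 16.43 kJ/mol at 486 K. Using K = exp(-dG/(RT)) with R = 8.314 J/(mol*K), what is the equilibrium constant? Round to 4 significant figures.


dG is in kJ/mol; multiply by 1000 to match R in J/(mol*K).
RT = 8.314 * 486 = 4040.604 J/mol
exponent = -dG*1000 / (RT) = -(16.43*1000) / 4040.604 = -4.06622376
K = exp(-4.06622376)
K = 0.017141999, rounded to 4 significant figures:

0.01714


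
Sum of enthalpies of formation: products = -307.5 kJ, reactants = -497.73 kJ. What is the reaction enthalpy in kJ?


dH_rxn = sum(dH_f products) - sum(dH_f reactants)
dH_rxn = -307.5 - (-497.73)
dH_rxn = 190.23 kJ:

190.23 kJ


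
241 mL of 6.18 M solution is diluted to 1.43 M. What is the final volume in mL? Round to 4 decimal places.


Dilution: M1*V1 = M2*V2, solve for V2.
V2 = M1*V1 / M2
V2 = 6.18 * 241 / 1.43
V2 = 1489.38 / 1.43
V2 = 1041.52447552 mL, rounded to 4 dp:

1041.5245 mL


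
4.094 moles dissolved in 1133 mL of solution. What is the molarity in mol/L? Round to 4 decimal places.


Convert volume to liters: V_L = V_mL / 1000.
V_L = 1133 / 1000 = 1.133 L
M = n / V_L = 4.094 / 1.133
M = 3.61341571 mol/L, rounded to 4 dp:

3.6134 mol/L


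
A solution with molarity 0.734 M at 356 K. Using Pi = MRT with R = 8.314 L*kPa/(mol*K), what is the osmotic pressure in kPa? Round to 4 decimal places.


Osmotic pressure (van't Hoff): Pi = M*R*T.
RT = 8.314 * 356 = 2959.784
Pi = 0.734 * 2959.784
Pi = 2172.481456 kPa, rounded to 4 dp:

2172.4815 kPa


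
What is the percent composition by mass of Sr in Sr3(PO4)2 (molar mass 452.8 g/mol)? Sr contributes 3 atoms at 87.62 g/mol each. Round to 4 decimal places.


pct = 100 * (n_elem * M_elem) / M_total
mass_contribution = 3 * 87.62 = 262.86 g/mol
pct = 100 * 262.86 / 452.8
pct = 58.05212014 %, rounded to 4 dp:

58.0521 %


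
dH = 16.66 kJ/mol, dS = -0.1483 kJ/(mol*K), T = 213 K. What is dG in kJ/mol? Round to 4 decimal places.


Gibbs: dG = dH - T*dS (consistent units, dS already in kJ/(mol*K)).
T*dS = 213 * -0.1483 = -31.5879
dG = 16.66 - (-31.5879)
dG = 48.2479 kJ/mol, rounded to 4 dp:

48.2479 kJ/mol


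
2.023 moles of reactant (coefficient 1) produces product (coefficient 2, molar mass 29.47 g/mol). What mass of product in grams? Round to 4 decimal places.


Use the coefficient ratio to convert reactant moles to product moles, then multiply by the product's molar mass.
moles_P = moles_R * (coeff_P / coeff_R) = 2.023 * (2/1) = 4.046
mass_P = moles_P * M_P = 4.046 * 29.47
mass_P = 119.23562 g, rounded to 4 dp:

119.2356 g


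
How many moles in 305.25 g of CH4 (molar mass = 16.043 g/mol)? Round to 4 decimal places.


n = mass / M
n = 305.25 / 16.043
n = 19.02698996 mol, rounded to 4 dp:

19.0270 mol


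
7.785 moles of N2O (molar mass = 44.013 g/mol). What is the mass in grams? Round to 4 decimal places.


mass = n * M
mass = 7.785 * 44.013
mass = 342.641205 g, rounded to 4 dp:

342.6412 g


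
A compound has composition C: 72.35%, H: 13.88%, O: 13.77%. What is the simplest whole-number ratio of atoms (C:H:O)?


Assume 100 g of compound, divide each mass% by atomic mass to get moles, then normalize by the smallest to get a raw atom ratio.
Moles per 100 g: C: 72.35/12.011 = 6.0236, H: 13.88/1.008 = 13.7698, O: 13.77/15.999 = 0.8607
Raw ratio (divide by min = 0.8607): C: 6.999, H: 15.999, O: 1.0
Multiply by 1 to clear fractions: C: 6.999 ~= 7, H: 15.999 ~= 16, O: 1.0 ~= 1
Reduce by GCD to get the simplest whole-number ratio:

7:16:1


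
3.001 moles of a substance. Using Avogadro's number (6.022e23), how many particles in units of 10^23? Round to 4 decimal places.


N = n * NA, then divide by 1e23 for the requested units.
N / 1e23 = n * 6.022
N / 1e23 = 3.001 * 6.022
N / 1e23 = 18.072022, rounded to 4 dp:

18.0720


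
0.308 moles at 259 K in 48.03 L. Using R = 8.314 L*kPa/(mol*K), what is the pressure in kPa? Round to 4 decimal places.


PV = nRT, solve for P = nRT / V.
nRT = 0.308 * 8.314 * 259 = 663.2244
P = 663.2244 / 48.03
P = 13.80854466 kPa, rounded to 4 dp:

13.8085 kPa


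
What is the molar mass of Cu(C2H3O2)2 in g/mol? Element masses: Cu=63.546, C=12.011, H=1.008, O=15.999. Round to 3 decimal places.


M = sum(count * atomic_mass) over atoms.
M = 1*63.546 + 4*12.011 + 6*1.008 + 4*15.999
M = 63.546 + 48.044 + 6.048 + 63.996
M = 181.634 g/mol, rounded to 3 dp:

181.634 g/mol


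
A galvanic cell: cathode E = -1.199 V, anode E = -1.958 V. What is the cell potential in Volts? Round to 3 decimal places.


Standard cell potential: E_cell = E_cathode - E_anode.
E_cell = -1.199 - (-1.958)
E_cell = 0.759 V, rounded to 3 dp:

0.759 V


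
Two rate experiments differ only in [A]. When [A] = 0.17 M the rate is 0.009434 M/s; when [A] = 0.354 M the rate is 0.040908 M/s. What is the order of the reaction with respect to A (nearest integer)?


Rate is proportional to [A]^n, so rate2/rate1 = ([A]2/[A]1)^n. Take logs to solve for n.
rate2/rate1 = 0.040908 / 0.009434 = 4.3362
[A]2/[A]1 = 0.354 / 0.17 = 2.0824
n = ln(4.3362) / ln(2.0824) = 2.0
Nearest integer order:

2


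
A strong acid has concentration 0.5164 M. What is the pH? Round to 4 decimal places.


A strong acid dissociates completely, so [H+] equals the given concentration.
pH = -log10([H+]) = -log10(0.5164)
pH = 0.28701377, rounded to 4 dp:

0.2870


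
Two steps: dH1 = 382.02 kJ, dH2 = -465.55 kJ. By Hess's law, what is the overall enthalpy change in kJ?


Hess's law: enthalpy is a state function, so add the step enthalpies.
dH_total = dH1 + dH2 = 382.02 + (-465.55)
dH_total = -83.53 kJ:

-83.53 kJ


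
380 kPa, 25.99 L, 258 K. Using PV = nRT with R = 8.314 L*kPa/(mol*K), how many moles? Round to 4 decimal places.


PV = nRT, solve for n = PV / (RT).
PV = 380 * 25.99 = 9876.2
RT = 8.314 * 258 = 2145.012
n = 9876.2 / 2145.012
n = 4.60426329 mol, rounded to 4 dp:

4.6043 mol


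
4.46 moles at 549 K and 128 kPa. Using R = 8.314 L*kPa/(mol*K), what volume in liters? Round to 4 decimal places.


PV = nRT, solve for V = nRT / P.
nRT = 4.46 * 8.314 * 549 = 20357.1616
V = 20357.1616 / 128
V = 159.040325 L, rounded to 4 dp:

159.0403 L


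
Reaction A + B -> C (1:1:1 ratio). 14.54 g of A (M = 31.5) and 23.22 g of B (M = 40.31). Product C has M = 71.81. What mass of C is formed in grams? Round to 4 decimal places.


Find moles of each reactant; the smaller value is the limiting reagent in a 1:1:1 reaction, so moles_C equals moles of the limiter.
n_A = mass_A / M_A = 14.54 / 31.5 = 0.461587 mol
n_B = mass_B / M_B = 23.22 / 40.31 = 0.576036 mol
Limiting reagent: A (smaller), n_limiting = 0.461587 mol
mass_C = n_limiting * M_C = 0.461587 * 71.81
mass_C = 33.14656247 g, rounded to 4 dp:

33.1466 g


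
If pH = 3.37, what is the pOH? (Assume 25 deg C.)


At 25 deg C, pH + pOH = 14.
pOH = 14 - pH = 14 - 3.37
pOH = 10.63:

10.63


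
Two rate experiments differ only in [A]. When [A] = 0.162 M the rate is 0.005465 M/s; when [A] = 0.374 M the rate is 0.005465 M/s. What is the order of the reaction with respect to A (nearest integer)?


Rate is proportional to [A]^n, so rate2/rate1 = ([A]2/[A]1)^n. Take logs to solve for n.
rate2/rate1 = 0.005465 / 0.005465 = 1.0
[A]2/[A]1 = 0.374 / 0.162 = 2.3086
n = ln(1.0) / ln(2.3086) = 0.0
Nearest integer order:

0


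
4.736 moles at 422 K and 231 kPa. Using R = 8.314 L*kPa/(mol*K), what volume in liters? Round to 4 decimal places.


PV = nRT, solve for V = nRT / P.
nRT = 4.736 * 8.314 * 422 = 16616.2939
V = 16616.2939 / 231
V = 71.93200823 L, rounded to 4 dp:

71.9320 L


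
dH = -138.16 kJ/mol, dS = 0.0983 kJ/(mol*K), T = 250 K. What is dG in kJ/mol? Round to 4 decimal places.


Gibbs: dG = dH - T*dS (consistent units, dS already in kJ/(mol*K)).
T*dS = 250 * 0.0983 = 24.575
dG = -138.16 - (24.575)
dG = -162.735 kJ/mol, rounded to 4 dp:

-162.7350 kJ/mol


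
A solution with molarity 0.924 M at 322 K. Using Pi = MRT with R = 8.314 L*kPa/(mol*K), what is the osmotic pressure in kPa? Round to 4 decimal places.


Osmotic pressure (van't Hoff): Pi = M*R*T.
RT = 8.314 * 322 = 2677.108
Pi = 0.924 * 2677.108
Pi = 2473.647792 kPa, rounded to 4 dp:

2473.6478 kPa
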